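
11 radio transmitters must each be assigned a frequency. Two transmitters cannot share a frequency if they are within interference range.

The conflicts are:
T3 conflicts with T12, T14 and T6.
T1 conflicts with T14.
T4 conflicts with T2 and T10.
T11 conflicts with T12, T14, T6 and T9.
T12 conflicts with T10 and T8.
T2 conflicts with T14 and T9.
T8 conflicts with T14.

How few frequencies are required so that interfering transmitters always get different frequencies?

2

T4 and T2 conflict, so at least 2 frequencies are needed.
Using 2 frequencies: T3=2, T1=2, T4=1, T11=2, T12=1, T2=2, T10=2, T8=2, T14=1, T6=1, T9=1. No two conflicting transmitters share a frequency.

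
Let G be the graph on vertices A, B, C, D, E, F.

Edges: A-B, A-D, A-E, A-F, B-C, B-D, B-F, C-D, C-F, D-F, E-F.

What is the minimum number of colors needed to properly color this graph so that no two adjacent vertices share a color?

A, B, D, F are pairwise adjacent (a clique of size 4), so at least 4 colors are needed.
A valid assignment using 4 colors: A=blue, B=yellow, C=blue, D=green, E=green, F=red. Every edge joins two different colors.

4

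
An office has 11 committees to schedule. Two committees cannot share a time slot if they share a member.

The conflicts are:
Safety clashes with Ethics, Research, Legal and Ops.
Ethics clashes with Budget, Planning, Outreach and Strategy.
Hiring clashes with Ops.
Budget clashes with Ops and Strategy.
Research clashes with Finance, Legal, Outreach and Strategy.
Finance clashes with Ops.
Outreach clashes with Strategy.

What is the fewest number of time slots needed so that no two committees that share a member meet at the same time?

Ethics, Budget, Strategy all conflict with each other, so at least 3 time slots are needed.
Using 3 time slots: Safety=2, Ethics=1, Hiring=2, Budget=3, Planning=2, Research=1, Finance=2, Legal=3, Ops=1, Outreach=3, Strategy=2. Each listed conflict is separated.

3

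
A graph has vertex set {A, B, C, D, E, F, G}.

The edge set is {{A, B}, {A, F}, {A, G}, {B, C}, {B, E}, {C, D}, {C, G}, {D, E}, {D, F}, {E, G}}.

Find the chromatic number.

The cycle F-D-C-G-A-F has odd length 5, so it cannot be 2-colored; at least 3 colors are needed.
A valid assignment using 3 colors: A=1, B=2, C=1, D=2, E=1, F=3, G=2. No two adjacent vertices share a color.

3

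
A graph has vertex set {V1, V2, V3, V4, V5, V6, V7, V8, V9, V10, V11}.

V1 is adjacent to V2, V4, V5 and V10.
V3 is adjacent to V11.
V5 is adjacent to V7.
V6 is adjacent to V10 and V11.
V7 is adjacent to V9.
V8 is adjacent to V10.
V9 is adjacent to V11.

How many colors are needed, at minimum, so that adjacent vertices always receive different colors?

3

The cycle V6-V10-V1-V5-V7-V9-V11-V6 has odd length 7, so it cannot be 2-colored; at least 3 colors are needed.
3 colors suffice: color 1 → {V1, V7, V8, V11}; color 2 → {V2, V3, V4, V5, V9, V10}; color 3 → {V6}. No two adjacent vertices share a color.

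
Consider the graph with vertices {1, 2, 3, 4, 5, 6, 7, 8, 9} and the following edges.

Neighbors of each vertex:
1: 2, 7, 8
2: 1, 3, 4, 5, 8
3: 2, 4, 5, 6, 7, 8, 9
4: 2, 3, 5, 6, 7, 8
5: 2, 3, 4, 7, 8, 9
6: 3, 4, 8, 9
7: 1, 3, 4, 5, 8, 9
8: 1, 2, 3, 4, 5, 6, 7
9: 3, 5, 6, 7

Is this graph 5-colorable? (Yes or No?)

The chromatic number is 5. 2, 3, 4, 5, 8 are mutually adjacent (a clique of size 5), so at least 5 colors are needed.
5 colors suffice: color a → {1, 3}; color b → {8, 9}; color c → {5, 6}; color d → {4}; color e → {2, 7}.
That is already a proper 5-coloring.

Yes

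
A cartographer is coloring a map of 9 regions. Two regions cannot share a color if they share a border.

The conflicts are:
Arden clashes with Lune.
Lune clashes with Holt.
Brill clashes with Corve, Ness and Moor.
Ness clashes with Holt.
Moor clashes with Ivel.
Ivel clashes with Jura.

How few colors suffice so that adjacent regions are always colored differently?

Brill and Ness conflict, so at least 2 colors are needed.
2 colors suffice: color 1 → {Arden, Brill, Ivel, Holt}; color 2 → {Lune, Corve, Ness, Moor, Jura}. No two conflicting regions share a color.

2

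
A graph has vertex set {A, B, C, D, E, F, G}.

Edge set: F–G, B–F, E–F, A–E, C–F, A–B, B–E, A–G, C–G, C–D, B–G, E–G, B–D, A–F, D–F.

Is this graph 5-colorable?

Yes

The chromatic number is 5. A, B, E, F, G are mutually adjacent (a clique of size 5), so at least 5 colors are needed.
5 colors suffice: color 1 → {F}; color 2 → {D, G}; color 3 → {B, C}; color 4 → {E}; color 5 → {A}.
That is already a proper 5-coloring.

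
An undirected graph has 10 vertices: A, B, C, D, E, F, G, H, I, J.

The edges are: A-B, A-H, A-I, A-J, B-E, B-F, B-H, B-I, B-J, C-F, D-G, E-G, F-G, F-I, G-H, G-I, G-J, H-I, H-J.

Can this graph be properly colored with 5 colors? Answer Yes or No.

Yes

The chromatic number is 4. A, B, H, J are pairwise adjacent (a clique of size 4), so at least 4 colors are needed.
One proper 4-coloring: A=4, B=1, C=1, D=2, E=2, F=2, G=1, H=2, I=3, J=3.
Since 5 ≥ 4, a proper 5-coloring certainly exists.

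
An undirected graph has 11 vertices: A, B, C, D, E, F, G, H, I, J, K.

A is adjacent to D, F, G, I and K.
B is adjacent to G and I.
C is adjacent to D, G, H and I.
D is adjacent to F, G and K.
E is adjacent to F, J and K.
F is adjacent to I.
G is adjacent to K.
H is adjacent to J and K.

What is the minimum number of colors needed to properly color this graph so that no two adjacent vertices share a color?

4

A, D, G, K form a clique, so at least 4 colors are needed.
One proper 4-coloring: A=2, B=2, C=2, D=3, E=2, F=1, G=1, H=1, I=3, J=3, K=4. Every edge joins two different colors.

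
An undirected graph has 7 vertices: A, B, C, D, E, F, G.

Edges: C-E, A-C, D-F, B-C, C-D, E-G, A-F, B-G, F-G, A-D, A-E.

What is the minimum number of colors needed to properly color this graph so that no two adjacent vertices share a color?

3

A, C, E form a triangle, so at least 3 colors are needed.
3 colors suffice: color 1 → {A, G}; color 2 → {C, F}; color 3 → {B, D, E}. Every edge joins two different colors.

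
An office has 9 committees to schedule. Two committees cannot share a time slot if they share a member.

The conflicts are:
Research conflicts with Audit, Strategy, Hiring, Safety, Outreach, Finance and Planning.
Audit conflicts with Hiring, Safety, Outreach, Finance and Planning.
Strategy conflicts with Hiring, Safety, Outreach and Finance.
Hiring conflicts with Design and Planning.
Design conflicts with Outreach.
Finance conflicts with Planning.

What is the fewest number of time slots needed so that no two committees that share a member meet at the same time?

4

Research, Audit, Finance, Planning pairwise conflict, so at least 4 time slots are needed.
4 time slots suffice: time slot 1 → {Research, Design}; time slot 2 → {Audit, Strategy}; time slot 3 → {Hiring, Safety, Outreach, Finance}; time slot 4 → {Planning}. Every pair that conflicts lands in different time slots.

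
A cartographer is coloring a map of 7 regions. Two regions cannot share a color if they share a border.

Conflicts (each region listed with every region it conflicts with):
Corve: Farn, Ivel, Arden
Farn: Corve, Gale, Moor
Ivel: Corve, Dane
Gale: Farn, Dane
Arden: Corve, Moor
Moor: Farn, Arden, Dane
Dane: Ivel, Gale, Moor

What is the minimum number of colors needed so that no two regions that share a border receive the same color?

3

The cycle Moor-Farn-Corve-Ivel-Dane-Moor has odd length 5, so it cannot be 2-colored; at least 3 colors are needed.
3 colors suffice: Corve=1, Farn=2, Ivel=2, Gale=3, Arden=2, Moor=3, Dane=1. Each listed conflict is separated.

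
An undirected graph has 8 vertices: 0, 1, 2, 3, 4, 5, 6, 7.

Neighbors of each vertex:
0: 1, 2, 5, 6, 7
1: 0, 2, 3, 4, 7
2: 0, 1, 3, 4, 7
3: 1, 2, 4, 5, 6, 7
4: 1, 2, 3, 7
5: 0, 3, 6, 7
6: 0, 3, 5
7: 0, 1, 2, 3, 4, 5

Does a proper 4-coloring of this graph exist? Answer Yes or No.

1, 2, 3, 4, 7 are pairwise adjacent (a clique of size 5), so at least 5 colors are needed.
So 4 colors are not enough.

No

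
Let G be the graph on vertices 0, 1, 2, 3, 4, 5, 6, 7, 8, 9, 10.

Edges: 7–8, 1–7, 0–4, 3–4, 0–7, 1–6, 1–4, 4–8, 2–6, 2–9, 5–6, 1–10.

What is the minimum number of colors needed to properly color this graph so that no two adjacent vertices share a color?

2

0 and 4 are adjacent, so at least 2 colors are needed.
One proper 2-coloring: 0=b, 1=b, 2=b, 3=b, 4=a, 5=b, 6=a, 7=a, 8=b, 9=a, 10=a. No two adjacent vertices share a color.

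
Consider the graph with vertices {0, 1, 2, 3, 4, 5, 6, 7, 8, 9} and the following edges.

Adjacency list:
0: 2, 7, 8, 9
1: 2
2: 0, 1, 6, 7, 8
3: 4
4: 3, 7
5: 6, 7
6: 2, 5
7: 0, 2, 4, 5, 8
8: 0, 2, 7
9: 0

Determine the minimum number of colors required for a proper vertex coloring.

4

0, 2, 7, 8 form a clique, so at least 4 colors are needed.
4 colors suffice: 0=green, 1=blue, 2=red, 3=blue, 4=red, 5=red, 6=blue, 7=blue, 8=yellow, 9=red. Every edge joins two different colors.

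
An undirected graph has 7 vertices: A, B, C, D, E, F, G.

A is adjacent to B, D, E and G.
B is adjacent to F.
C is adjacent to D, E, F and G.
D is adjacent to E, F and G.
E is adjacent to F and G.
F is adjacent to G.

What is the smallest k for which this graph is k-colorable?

C, D, E, F, G are pairwise adjacent (a clique of size 5), so at least 5 colors are needed.
5 colors suffice: color 1 → {B, G}; color 2 → {A, F}; color 3 → {E}; color 4 → {D}; color 5 → {C}. Each edge has distinct colors on its endpoints.

5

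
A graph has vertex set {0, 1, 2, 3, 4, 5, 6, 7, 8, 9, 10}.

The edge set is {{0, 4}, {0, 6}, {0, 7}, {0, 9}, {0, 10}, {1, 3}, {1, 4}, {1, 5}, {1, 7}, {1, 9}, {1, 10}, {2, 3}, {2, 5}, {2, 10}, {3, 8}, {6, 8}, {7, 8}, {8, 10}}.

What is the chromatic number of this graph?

2

0 and 4 are adjacent, so at least 2 colors are needed.
2 colors suffice: color red → {0, 1, 2, 8}; color blue → {3, 4, 5, 6, 7, 9, 10}. Each edge has distinct colors on its endpoints.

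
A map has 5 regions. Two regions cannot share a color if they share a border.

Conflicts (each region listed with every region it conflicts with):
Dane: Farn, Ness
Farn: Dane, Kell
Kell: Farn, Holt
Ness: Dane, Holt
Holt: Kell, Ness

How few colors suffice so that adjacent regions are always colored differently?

3

The cycle Ness-Holt-Kell-Farn-Dane-Ness has odd length 5, so it cannot be 2-colored; at least 3 colors are needed.
3 colors suffice: Dane=2, Farn=3, Kell=1, Ness=1, Holt=2. Every pair that conflicts lands in different colors.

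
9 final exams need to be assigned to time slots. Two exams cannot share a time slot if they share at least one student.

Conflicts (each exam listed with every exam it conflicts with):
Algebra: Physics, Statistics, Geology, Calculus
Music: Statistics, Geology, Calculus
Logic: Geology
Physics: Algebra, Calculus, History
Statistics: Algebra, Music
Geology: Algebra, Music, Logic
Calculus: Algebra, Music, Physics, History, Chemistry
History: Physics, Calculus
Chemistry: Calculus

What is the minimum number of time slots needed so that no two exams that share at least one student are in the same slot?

3

Algebra, Physics, Calculus pairwise conflict, so at least 3 time slots are needed.
3 time slots suffice: time slot 1 → {Statistics, Geology, Calculus}; time slot 2 → {Algebra, Music, Logic, History, Chemistry}; time slot 3 → {Physics}. Every pair that conflicts lands in different time slots.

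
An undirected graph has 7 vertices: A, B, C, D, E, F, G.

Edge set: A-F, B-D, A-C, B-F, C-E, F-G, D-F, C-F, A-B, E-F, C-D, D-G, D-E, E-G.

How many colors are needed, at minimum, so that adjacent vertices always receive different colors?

C, D, E, F are mutually adjacent (a clique of size 4), so at least 4 colors are needed.
4 colors suffice: A=2, B=3, C=3, D=2, E=4, F=1, G=3. Each edge has distinct colors on its endpoints.

4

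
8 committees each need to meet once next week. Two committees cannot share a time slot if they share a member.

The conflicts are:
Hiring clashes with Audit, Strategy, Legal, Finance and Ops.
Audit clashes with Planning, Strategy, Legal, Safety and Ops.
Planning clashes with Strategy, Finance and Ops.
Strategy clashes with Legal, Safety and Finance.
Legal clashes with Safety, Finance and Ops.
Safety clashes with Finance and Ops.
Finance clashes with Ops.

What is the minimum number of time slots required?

Legal, Safety, Finance, Ops are mutually in conflict, so at least 4 time slots are needed.
4 time slots suffice: Hiring=4, Audit=2, Planning=3, Strategy=1, Legal=3, Safety=4, Finance=2, Ops=1. Each listed conflict is separated.

4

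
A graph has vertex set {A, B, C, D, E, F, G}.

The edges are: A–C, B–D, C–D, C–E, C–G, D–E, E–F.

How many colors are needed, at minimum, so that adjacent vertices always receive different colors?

3

C, D, E form a triangle, so at least 3 colors are needed.
3 colors suffice: color 1 → {B, C, F}; color 2 → {A, E, G}; color 3 → {D}. Every edge joins two different colors.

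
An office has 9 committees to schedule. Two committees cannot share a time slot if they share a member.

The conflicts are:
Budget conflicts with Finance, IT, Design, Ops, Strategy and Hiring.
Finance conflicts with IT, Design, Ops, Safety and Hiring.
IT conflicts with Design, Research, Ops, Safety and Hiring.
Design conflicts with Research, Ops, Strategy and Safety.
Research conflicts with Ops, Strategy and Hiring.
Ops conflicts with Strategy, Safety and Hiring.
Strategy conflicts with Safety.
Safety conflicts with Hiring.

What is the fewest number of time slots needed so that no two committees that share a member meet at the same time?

5

Budget, Finance, IT, Design, Ops all conflict with each other, so at least 5 time slots are needed.
A valid assignment using 5 time slots: Budget=4, Finance=5, IT=2, Design=3, Research=4, Ops=1, Strategy=2, Safety=4, Hiring=3. Every pair that conflicts lands in different time slots.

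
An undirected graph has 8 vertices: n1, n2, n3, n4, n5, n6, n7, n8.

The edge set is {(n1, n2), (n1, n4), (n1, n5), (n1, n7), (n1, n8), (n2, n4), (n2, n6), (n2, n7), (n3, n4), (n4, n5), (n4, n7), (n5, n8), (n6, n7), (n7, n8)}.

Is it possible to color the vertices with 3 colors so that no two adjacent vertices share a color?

No

n1, n2, n4, n7 are pairwise adjacent (a clique of size 4), so at least 4 colors are needed.
So 3 colors are not enough.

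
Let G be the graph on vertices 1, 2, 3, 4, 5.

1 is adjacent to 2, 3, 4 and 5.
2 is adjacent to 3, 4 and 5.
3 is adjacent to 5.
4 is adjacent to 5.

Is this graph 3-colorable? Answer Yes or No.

No

1, 2, 3, 5 are pairwise adjacent (a clique of size 4), so at least 4 colors are needed.
So 3 colors are not enough.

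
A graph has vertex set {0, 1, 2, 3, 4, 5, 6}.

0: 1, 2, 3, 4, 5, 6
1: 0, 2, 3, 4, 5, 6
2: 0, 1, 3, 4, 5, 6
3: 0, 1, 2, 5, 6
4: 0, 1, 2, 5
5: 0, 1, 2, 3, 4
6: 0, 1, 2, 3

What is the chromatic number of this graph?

5

0, 1, 2, 3, 6 are mutually adjacent (a clique of size 5), so at least 5 colors are needed.
5 colors suffice: color red → {0}; color blue → {2}; color green → {1}; color yellow → {3, 4}; color purple → {5, 6}. No two adjacent vertices share a color.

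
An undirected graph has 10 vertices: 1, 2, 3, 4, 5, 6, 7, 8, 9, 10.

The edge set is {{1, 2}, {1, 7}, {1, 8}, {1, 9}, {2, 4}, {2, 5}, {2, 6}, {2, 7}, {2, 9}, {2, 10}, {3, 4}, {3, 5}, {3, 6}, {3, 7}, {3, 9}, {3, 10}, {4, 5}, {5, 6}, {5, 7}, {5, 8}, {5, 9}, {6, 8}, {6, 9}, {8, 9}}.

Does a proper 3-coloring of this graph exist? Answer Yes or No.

No

2, 5, 6, 9 form a clique, so at least 4 colors are needed.
So 3 colors are not enough.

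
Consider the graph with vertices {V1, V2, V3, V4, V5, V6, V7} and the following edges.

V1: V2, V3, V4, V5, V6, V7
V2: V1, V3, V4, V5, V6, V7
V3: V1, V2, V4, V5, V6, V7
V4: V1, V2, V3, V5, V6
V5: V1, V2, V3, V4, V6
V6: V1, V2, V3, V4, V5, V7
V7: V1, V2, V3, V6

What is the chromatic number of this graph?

6

V1, V2, V3, V4, V5, V6 are mutually adjacent (a clique of size 6), so at least 6 colors are needed.
One proper 6-coloring: V1=1, V2=2, V3=3, V4=5, V5=6, V6=4, V7=5. Each edge has distinct colors on its endpoints.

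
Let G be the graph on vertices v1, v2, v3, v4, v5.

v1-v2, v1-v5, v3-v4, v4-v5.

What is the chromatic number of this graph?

v1 and v5 are adjacent, so at least 2 colors are needed.
One proper 2-coloring: v1=2, v2=1, v3=1, v4=2, v5=1. No two adjacent vertices share a color.

2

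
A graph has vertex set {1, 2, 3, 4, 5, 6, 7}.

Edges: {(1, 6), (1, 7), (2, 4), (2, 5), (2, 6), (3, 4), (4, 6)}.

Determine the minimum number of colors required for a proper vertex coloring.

2, 4, 6 are mutually adjacent, so at least 3 colors are needed.
3 colors suffice: color red → {3, 5, 6, 7}; color blue → {1, 2}; color green → {4}. No two adjacent vertices share a color.

3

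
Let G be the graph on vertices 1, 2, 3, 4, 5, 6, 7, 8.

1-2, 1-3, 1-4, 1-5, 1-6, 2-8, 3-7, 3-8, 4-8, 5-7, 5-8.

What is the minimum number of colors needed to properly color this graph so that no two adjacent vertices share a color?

1 and 6 are adjacent, so at least 2 colors are needed.
2 colors suffice: color red → {1, 7, 8}; color blue → {2, 3, 4, 5, 6}. No two adjacent vertices share a color.

2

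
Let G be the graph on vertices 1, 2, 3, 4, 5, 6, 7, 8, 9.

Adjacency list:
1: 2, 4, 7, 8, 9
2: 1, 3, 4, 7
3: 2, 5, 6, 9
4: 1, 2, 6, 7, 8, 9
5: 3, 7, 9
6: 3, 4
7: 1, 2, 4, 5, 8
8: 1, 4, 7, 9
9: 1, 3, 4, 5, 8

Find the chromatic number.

1, 4, 8, 9 are mutually adjacent (a clique of size 4), so at least 4 colors are needed.
A valid assignment using 4 colors: 1=blue, 2=yellow, 3=red, 4=red, 5=blue, 6=blue, 7=green, 8=yellow, 9=green. No two adjacent vertices share a color.

4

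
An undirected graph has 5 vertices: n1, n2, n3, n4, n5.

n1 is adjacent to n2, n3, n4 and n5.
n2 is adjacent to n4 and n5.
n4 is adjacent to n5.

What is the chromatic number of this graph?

n1, n2, n4, n5 form a clique, so at least 4 colors are needed.
4 colors suffice: n1=R, n2=B, n3=B, n4=Y, n5=G. Every edge joins two different colors.

4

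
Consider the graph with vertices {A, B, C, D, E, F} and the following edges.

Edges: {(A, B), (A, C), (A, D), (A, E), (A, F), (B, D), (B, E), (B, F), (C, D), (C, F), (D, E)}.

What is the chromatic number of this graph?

A, B, D, E are pairwise adjacent (a clique of size 4), so at least 4 colors are needed.
4 colors suffice: A=1, B=2, C=2, D=3, E=4, F=3. Every edge joins two different colors.

4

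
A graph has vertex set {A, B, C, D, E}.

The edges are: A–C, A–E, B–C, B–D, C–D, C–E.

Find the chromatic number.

B, C, D form a triangle, so at least 3 colors are needed.
3 colors suffice: A=2, B=2, C=1, D=3, E=3. Every edge joins two different colors.

3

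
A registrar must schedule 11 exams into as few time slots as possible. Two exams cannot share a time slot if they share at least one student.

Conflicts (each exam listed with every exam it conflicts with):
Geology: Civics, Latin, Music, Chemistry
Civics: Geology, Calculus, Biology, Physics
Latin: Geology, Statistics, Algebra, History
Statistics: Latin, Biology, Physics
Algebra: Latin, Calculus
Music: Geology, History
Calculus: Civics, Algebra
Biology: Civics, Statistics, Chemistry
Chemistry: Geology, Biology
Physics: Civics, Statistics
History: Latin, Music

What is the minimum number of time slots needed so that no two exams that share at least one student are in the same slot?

3

The cycle Civics-Physics-Statistics-Latin-Geology-Civics has odd length 5, so it cannot be 2-colored; at least 3 time slots are needed.
Using 3 time slots: Geology=2, Civics=1, Latin=1, Statistics=2, Algebra=3, Music=1, Calculus=2, Biology=3, Chemistry=1, Physics=3, History=2. Every pair that conflicts lands in different time slots.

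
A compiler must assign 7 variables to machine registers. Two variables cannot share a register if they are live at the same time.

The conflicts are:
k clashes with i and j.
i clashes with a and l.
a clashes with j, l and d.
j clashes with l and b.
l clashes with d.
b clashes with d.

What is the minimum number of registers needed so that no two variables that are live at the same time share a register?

a, j, l all conflict with each other, so at least 3 registers are needed.
Using 3 registers: k=1, i=3, a=1, j=3, l=2, b=1, d=3. Each listed conflict is separated.

3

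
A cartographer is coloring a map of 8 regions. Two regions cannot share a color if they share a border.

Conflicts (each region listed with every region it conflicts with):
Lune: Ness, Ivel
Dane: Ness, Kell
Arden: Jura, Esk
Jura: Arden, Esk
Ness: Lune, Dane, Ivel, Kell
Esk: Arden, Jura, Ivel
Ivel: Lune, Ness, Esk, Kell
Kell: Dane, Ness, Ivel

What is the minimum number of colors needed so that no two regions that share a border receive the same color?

Ness, Ivel, Kell are mutually in conflict, so at least 3 colors are needed.
A valid assignment using 3 colors: Lune=3, Dane=1, Arden=1, Jura=3, Ness=2, Esk=2, Ivel=1, Kell=3. Every pair that conflicts lands in different colors.

3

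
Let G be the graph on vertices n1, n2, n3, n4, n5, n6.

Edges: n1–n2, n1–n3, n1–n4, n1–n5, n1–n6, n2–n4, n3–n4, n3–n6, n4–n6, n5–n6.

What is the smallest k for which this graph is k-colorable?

4

n1, n3, n4, n6 are mutually adjacent (a clique of size 4), so at least 4 colors are needed.
4 colors suffice: color 1 → {n1}; color 2 → {n4, n5}; color 3 → {n2, n6}; color 4 → {n3}. Each edge has distinct colors on its endpoints.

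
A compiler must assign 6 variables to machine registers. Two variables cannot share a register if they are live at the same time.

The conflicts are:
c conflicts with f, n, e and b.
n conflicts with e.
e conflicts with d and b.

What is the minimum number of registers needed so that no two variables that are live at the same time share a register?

3

c, e, b all conflict with each other, so at least 3 registers are needed.
3 registers suffice: register 1 → {f, e}; register 2 → {c, d}; register 3 → {n, b}. Every pair that conflicts lands in different registers.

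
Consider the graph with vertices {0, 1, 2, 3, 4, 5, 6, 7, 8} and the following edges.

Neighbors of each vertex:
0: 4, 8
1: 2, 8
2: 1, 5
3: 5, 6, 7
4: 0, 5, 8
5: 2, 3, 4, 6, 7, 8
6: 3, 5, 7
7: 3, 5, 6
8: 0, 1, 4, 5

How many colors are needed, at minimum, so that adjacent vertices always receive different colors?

4

3, 5, 6, 7 form a clique, so at least 4 colors are needed.
4 colors suffice: color a → {0, 1, 5}; color b → {2, 6, 8}; color c → {4, 7}; color d → {3}. Each edge has distinct colors on its endpoints.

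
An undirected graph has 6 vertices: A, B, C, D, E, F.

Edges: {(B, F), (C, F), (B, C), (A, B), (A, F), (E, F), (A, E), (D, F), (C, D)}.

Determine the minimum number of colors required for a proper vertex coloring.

3

A, E, F are pairwise adjacent, so at least 3 colors are needed.
A valid assignment using 3 colors: A=blue, B=green, C=blue, D=green, E=green, F=red. No two adjacent vertices share a color.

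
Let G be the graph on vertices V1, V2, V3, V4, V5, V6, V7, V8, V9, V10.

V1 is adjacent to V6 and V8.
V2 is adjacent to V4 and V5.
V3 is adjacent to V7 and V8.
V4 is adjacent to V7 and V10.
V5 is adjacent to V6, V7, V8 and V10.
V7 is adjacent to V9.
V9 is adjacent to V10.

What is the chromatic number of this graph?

V5 and V8 are adjacent, so at least 2 colors are needed.
One proper 2-coloring: V1=1, V2=2, V3=1, V4=1, V5=1, V6=2, V7=2, V8=2, V9=1, V10=2. No two adjacent vertices share a color.

2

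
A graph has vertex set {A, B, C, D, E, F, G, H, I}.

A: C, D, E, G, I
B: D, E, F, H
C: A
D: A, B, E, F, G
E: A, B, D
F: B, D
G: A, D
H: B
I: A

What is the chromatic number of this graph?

3

A, D, G form a triangle, so at least 3 colors are needed.
3 colors suffice: A=1, B=1, C=2, D=2, E=3, F=3, G=3, H=2, I=2. Each edge has distinct colors on its endpoints.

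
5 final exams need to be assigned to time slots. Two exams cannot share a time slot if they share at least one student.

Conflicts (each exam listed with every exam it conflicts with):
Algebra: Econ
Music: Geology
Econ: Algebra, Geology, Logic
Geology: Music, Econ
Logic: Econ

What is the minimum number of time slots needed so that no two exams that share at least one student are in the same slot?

2

Econ and Logic conflict, so at least 2 time slots are needed.
2 time slots suffice: time slot 1 → {Music, Econ}; time slot 2 → {Algebra, Geology, Logic}. No two conflicting exams share a time slot.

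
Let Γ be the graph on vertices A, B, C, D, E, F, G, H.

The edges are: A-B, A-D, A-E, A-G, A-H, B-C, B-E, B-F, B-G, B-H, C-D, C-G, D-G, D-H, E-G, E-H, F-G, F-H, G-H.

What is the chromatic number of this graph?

5

A, B, E, G, H are pairwise adjacent (a clique of size 5), so at least 5 colors are needed.
5 colors suffice: color 1 → {G}; color 2 → {B, D}; color 3 → {C, H}; color 4 → {A, F}; color 5 → {E}. Every edge joins two different colors.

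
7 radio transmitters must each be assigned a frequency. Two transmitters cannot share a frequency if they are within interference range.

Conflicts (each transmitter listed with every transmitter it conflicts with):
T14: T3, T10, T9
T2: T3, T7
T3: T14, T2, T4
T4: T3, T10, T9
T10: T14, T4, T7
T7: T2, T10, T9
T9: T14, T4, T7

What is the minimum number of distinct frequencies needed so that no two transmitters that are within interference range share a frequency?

The cycle T14-T3-T2-T7-T9-T14 has odd length 5, so it cannot be 2-colored; at least 3 frequencies are needed.
3 frequencies suffice: T14=1, T2=3, T3=2, T4=1, T10=2, T7=1, T9=2. Every pair that conflicts lands in different frequencies.

3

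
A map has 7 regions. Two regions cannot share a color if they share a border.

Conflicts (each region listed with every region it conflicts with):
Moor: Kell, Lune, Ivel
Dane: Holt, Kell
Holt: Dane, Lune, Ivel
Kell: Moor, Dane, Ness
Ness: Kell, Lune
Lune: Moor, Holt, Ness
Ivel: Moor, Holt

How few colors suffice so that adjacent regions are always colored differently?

The cycle Holt-Lune-Moor-Kell-Dane-Holt has odd length 5, so it cannot be 2-colored; at least 3 colors are needed.
3 colors suffice: color 1 → {Moor, Holt, Ness}; color 2 → {Kell, Lune, Ivel}; color 3 → {Dane}. No two conflicting regions share a color.

3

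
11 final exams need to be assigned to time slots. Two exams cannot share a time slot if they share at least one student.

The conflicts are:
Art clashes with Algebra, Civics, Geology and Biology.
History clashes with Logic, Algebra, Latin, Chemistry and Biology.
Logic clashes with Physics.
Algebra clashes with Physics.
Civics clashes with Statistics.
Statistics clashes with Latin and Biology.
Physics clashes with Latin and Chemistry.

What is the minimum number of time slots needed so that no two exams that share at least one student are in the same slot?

2

Physics and Chemistry conflict, so at least 2 time slots are needed.
2 time slots suffice: time slot 1 → {Art, History, Statistics, Physics}; time slot 2 → {Logic, Algebra, Civics, Latin, Chemistry, Geology, Biology}. Each listed conflict is separated.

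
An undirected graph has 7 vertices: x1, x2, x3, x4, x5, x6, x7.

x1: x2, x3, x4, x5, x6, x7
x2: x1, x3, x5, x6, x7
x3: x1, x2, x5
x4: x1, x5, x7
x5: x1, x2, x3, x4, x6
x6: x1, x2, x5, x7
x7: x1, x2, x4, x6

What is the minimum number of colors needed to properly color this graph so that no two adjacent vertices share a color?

4

x1, x2, x6, x7 are mutually adjacent (a clique of size 4), so at least 4 colors are needed.
4 colors suffice: color 1 → {x1}; color 2 → {x2, x4}; color 3 → {x5, x7}; color 4 → {x3, x6}. Each edge has distinct colors on its endpoints.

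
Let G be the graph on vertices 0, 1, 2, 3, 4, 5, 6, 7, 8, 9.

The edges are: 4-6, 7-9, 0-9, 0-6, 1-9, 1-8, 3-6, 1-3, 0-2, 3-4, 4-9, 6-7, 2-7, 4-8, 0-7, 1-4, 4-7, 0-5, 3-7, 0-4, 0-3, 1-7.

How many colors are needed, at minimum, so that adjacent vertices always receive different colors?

0, 3, 4, 6, 7 are pairwise adjacent (a clique of size 5), so at least 5 colors are needed.
5 colors suffice: color red → {0, 1}; color blue → {2, 4, 5}; color green → {7, 8}; color yellow → {3, 9}; color purple → {6}. Each edge has distinct colors on its endpoints.

5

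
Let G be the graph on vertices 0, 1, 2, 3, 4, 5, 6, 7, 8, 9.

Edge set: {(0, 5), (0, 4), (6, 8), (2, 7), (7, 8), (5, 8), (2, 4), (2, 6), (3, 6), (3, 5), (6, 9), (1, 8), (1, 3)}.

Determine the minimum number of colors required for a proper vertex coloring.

2

6 and 9 are adjacent, so at least 2 colors are needed.
A valid assignment using 2 colors: 0=red, 1=blue, 2=red, 3=red, 4=blue, 5=blue, 6=blue, 7=blue, 8=red, 9=red. Each edge has distinct colors on its endpoints.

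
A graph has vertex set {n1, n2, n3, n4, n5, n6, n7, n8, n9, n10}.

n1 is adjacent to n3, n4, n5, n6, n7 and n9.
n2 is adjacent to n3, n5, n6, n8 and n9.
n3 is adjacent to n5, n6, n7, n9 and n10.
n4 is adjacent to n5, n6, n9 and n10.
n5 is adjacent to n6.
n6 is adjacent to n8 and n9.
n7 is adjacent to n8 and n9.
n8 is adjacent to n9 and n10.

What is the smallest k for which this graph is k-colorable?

4

n2, n3, n6, n9 are mutually adjacent (a clique of size 4), so at least 4 colors are needed.
4 colors suffice: n1=Y, n2=Y, n3=B, n4=B, n5=R, n6=G, n7=G, n8=B, n9=R, n10=R. Every edge joins two different colors.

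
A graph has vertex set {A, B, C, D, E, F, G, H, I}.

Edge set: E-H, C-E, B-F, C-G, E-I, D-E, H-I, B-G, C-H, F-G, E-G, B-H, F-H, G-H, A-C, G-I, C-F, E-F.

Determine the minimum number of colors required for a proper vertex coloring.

5

C, E, F, G, H form a clique, so at least 5 colors are needed.
5 colors suffice: color 1 → {A, D, G}; color 2 → {H}; color 3 → {B, E}; color 4 → {C, I}; color 5 → {F}. Each edge has distinct colors on its endpoints.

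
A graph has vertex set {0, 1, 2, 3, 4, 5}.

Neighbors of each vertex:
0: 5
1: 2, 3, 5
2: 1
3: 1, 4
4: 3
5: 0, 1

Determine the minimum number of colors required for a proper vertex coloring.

2

1 and 2 are adjacent, so at least 2 colors are needed.
A valid assignment using 2 colors: 0=a, 1=a, 2=b, 3=b, 4=a, 5=b. Each edge has distinct colors on its endpoints.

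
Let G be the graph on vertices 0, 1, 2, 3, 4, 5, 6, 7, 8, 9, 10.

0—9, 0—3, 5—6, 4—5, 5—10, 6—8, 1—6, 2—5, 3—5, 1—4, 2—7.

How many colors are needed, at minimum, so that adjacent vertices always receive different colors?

2

3 and 5 are adjacent, so at least 2 colors are needed.
2 colors suffice: color a → {0, 1, 5, 7, 8}; color b → {2, 3, 4, 6, 9, 10}. Each edge has distinct colors on its endpoints.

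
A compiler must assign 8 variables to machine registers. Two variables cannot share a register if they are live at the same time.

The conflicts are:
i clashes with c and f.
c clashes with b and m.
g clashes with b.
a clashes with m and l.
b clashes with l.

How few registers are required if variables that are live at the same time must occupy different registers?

3

The cycle l-b-c-m-a-l has odd length 5, so it cannot be 2-colored; at least 3 registers are needed.
3 registers suffice: i=2, c=1, g=1, a=2, b=2, m=3, f=1, l=1. Every pair that conflicts lands in different registers.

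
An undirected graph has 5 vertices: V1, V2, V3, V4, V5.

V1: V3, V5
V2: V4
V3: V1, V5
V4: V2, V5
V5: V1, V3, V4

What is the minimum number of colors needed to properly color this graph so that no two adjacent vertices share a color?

V1, V3, V5 form a triangle, so at least 3 colors are needed.
3 colors suffice: color 1 → {V2, V5}; color 2 → {V1, V4}; color 3 → {V3}. Each edge has distinct colors on its endpoints.

3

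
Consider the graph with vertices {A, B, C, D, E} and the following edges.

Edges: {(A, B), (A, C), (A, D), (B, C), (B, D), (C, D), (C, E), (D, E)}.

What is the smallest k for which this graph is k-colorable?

A, B, C, D are pairwise adjacent (a clique of size 4), so at least 4 colors are needed.
A valid assignment using 4 colors: A=yellow, B=green, C=blue, D=red, E=green. No two adjacent vertices share a color.

4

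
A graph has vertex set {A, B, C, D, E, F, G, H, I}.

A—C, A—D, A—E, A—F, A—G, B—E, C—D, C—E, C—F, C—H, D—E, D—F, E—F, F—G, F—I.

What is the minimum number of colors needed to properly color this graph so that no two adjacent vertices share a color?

A, C, D, E, F are mutually adjacent (a clique of size 5), so at least 5 colors are needed.
5 colors suffice: color 1 → {B, F, H}; color 2 → {E, G, I}; color 3 → {C}; color 4 → {A}; color 5 → {D}. Every edge joins two different colors.

5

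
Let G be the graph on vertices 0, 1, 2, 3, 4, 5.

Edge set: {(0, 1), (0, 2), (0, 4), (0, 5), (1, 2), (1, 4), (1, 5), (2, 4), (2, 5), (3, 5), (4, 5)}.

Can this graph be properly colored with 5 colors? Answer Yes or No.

The chromatic number is 5. 0, 1, 2, 4, 5 are mutually adjacent (a clique of size 5), so at least 5 colors are needed.
5 colors suffice: color a → {5}; color b → {0, 3}; color c → {2}; color d → {1}; color e → {4}.
That is already a proper 5-coloring.

Yes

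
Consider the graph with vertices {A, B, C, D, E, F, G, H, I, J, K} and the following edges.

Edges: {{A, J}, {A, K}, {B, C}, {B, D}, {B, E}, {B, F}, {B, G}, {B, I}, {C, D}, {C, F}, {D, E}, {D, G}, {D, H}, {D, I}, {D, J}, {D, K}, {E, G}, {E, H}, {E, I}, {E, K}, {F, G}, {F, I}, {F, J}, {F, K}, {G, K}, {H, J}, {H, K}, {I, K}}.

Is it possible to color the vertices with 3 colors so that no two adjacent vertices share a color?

No

D, E, I, K are pairwise adjacent (a clique of size 4), so at least 4 colors are needed.
So 3 colors are not enough.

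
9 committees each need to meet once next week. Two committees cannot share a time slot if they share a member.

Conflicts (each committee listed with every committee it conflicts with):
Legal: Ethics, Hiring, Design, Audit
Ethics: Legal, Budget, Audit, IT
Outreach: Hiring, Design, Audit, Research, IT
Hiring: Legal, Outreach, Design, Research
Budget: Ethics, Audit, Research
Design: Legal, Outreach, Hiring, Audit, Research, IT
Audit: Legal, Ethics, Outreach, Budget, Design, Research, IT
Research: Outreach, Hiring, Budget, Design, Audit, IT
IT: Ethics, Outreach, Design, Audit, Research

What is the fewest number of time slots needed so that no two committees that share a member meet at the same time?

Outreach, Design, Audit, Research, IT are mutually in conflict, so at least 5 time slots are needed.
Using 5 time slots: Legal=2, Ethics=3, Outreach=5, Hiring=1, Budget=4, Design=3, Audit=1, Research=2, IT=4. No two conflicting committees share a time slot.

5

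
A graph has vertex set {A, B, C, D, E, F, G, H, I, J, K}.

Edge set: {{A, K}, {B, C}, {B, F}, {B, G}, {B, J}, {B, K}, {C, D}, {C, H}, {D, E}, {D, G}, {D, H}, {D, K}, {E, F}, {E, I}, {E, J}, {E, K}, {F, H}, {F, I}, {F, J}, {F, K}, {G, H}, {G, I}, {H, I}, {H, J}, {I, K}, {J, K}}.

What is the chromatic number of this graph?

4

B, F, J, K are mutually adjacent (a clique of size 4), so at least 4 colors are needed.
4 colors suffice: color red → {H, K}; color blue → {A, C, F, G}; color green → {D, I, J}; color yellow → {B, E}. Every edge joins two different colors.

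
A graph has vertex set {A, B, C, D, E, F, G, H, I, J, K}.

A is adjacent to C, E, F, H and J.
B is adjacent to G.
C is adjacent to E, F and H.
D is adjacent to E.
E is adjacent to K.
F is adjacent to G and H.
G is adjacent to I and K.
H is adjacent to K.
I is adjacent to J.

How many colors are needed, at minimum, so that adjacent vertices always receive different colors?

A, C, F, H form a clique, so at least 4 colors are needed.
A valid assignment using 4 colors: A=1, B=2, C=2, D=1, E=3, F=3, G=1, H=4, I=3, J=2, K=2. No two adjacent vertices share a color.

4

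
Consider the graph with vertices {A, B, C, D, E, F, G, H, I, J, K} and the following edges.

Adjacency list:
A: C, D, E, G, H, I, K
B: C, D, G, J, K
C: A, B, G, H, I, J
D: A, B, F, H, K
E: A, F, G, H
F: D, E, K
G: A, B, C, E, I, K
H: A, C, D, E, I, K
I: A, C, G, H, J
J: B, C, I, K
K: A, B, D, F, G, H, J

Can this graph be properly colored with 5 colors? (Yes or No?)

The chromatic number is 4. A, D, H, K form a clique, so at least 4 colors are needed.
4 colors suffice: A=1, B=1, C=2, D=4, E=2, F=1, G=3, H=3, I=4, J=3, K=2.
Since 5 ≥ 4, a proper 5-coloring certainly exists.

Yes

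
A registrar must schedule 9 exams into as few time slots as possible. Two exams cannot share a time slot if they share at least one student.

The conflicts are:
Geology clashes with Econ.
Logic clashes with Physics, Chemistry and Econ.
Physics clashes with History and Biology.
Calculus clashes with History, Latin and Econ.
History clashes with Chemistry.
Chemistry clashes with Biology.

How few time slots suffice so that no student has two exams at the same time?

3

The cycle History-Physics-Logic-Econ-Calculus-History has odd length 5, so it cannot be 2-colored; at least 3 time slots are needed.
3 time slots suffice: time slot 1 → {Geology, Logic, Calculus, Biology}; time slot 2 → {Physics, Chemistry, Latin, Econ}; time slot 3 → {History}. Every pair that conflicts lands in different time slots.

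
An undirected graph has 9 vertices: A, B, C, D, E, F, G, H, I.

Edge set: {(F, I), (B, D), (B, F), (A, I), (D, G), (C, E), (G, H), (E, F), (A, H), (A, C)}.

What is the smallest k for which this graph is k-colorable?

3

The cycle E-C-A-I-F-E has odd length 5, so it cannot be 2-colored; at least 3 colors are needed.
3 colors suffice: A=red, B=blue, C=green, D=green, E=blue, F=red, G=red, H=blue, I=blue. No two adjacent vertices share a color.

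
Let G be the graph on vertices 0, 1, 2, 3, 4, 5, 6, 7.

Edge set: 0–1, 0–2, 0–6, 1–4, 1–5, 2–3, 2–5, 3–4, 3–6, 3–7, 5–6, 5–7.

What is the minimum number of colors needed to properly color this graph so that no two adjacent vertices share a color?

3

The cycle 1-5-6-3-4-1 has odd length 5, so it cannot be 2-colored; at least 3 colors are needed.
One proper 3-coloring: 0=a, 1=b, 2=b, 3=a, 4=c, 5=a, 6=b, 7=b. Every edge joins two different colors.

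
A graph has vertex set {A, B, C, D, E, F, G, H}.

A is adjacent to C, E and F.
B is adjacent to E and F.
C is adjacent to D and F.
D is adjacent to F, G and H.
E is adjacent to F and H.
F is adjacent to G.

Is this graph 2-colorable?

No

A, C, F form a triangle, so at least 3 colors are needed.
So 2 colors are not enough.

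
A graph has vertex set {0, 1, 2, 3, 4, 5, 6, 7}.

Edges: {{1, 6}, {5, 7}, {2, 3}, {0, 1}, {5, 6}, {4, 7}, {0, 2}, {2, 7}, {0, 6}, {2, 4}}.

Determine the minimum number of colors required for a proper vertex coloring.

3

2, 4, 7 form a triangle, so at least 3 colors are needed.
3 colors suffice: color a → {2, 6}; color b → {0, 3, 7}; color c → {1, 4, 5}. Each edge has distinct colors on its endpoints.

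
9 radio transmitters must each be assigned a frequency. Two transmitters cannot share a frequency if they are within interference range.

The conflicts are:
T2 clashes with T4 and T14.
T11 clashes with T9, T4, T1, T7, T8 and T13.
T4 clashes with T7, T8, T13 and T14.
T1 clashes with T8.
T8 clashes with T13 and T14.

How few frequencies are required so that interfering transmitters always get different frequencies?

T11, T4, T8, T13 pairwise conflict, so at least 4 frequencies are needed.
Using 4 frequencies: T2=3, T11=2, T9=1, T4=1, T1=1, T7=3, T8=3, T13=4, T14=2. Each listed conflict is separated.

4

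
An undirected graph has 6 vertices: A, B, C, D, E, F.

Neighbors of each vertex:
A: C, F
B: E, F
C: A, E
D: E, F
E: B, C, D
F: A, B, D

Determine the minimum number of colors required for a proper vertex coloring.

3

The cycle D-F-A-C-E-D has odd length 5, so it cannot be 2-colored; at least 3 colors are needed.
One proper 3-coloring: A=2, B=2, C=3, D=2, E=1, F=1. No two adjacent vertices share a color.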